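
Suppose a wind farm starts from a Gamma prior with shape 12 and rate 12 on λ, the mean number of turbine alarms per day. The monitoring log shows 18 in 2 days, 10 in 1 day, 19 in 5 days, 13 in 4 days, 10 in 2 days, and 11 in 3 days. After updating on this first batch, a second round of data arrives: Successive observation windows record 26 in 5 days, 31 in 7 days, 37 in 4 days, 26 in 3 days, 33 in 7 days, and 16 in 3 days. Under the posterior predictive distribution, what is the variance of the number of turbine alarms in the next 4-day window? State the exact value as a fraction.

16244/841

Total count: 18 + 10 + 19 + 13 + 10 + 11 = 81.
Total exposure: 2 + 1 + 5 + 4 + 2 + 3 = 17 days.
After the first batch: Gamma(12 + 81, 12 + 17) = Gamma(93, 29).
Total count: 26 + 31 + 37 + 26 + 33 + 16 = 169.
Total exposure: 5 + 7 + 4 + 3 + 7 + 3 = 29 days.
After the second batch: Gamma(93 + 169, 29 + 29) = Gamma(262, 58).
The posterior predictive for a window of length T is Negative Binomial with variance T·α'·(β'+T)/β'² = 4·262·62/3364 = 16244/841.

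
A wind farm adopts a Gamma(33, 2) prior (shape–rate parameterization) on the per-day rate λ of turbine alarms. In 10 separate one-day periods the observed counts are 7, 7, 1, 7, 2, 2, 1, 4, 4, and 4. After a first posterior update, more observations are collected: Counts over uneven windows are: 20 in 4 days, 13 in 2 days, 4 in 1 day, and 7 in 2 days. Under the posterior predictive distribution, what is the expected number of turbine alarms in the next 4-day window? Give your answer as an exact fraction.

Total count: 7 + 7 + 1 + 7 + 2 + 2 + 1 + 4 + 4 + 4 = 39.
Total exposure: 10 days.
After the first batch: Gamma(33 + 39, 2 + 10) = Gamma(72, 12).
Total count: 20 + 13 + 4 + 7 = 44.
Total exposure: 4 + 2 + 1 + 2 = 9 days.
After the second batch: Gamma(72 + 44, 12 + 9) = Gamma(116, 21).
Predictive mean over a 4-day window = T·E[λ|data] = 4·116/21 = 464/21.

464/21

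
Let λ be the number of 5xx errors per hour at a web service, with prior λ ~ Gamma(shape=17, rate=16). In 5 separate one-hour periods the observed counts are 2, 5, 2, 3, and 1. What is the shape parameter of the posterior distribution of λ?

30

Total count: 2 + 5 + 2 + 3 + 1 = 13.
Total exposure: 5 hours.
Posterior: α' = 17 + 13 = 30, β' = 16 + 5 = 21.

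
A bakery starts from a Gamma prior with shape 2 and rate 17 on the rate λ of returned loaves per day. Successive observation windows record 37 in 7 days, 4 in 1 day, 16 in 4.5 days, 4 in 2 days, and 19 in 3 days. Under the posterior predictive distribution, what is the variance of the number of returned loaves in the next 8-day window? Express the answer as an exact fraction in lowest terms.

Total count: 37 + 4 + 16 + 4 + 19 = 80.
Total exposure: 7 + 1 + 4.5 + 2 + 3 = 17.5 days.
By Gamma–Poisson conjugacy, the posterior is Gamma(α + Σx, β + Σt) = Gamma(2 + 80, 17 + 17.5) = Gamma(82, 69/2).
The posterior predictive for a window of length T is Negative Binomial with variance T·α'·(β'+T)/β'² = 8·82·(85/2)/(4761/4) = 111520/4761.

111520/4761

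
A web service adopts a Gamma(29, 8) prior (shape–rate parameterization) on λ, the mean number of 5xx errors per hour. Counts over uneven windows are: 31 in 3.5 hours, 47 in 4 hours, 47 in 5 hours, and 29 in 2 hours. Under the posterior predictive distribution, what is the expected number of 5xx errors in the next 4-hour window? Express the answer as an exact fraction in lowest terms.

488/15

Total count: 31 + 47 + 47 + 29 = 154.
Total exposure: 3.5 + 4 + 5 + 2 = 14.5 hours.
By Gamma–Poisson conjugacy, the posterior is Gamma(α + Σx, β + Σt) = Gamma(29 + 154, 8 + 14.5) = Gamma(183, 45/2).
Predictive mean over a 4-hour window = T·E[λ|data] = 4·183/(45/2) = 488/15.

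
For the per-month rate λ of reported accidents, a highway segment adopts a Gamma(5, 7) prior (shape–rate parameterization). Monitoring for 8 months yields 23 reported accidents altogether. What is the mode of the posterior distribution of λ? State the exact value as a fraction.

Total count 23 over total exposure 8 months.
Gamma(α, β) with Poisson data over total exposure Σt gives posterior Gamma(α+Σx, β+Σt) = Gamma(28, 15).
Posterior mode = (α'−1)/β' = 27/15 = 9/5.

9/5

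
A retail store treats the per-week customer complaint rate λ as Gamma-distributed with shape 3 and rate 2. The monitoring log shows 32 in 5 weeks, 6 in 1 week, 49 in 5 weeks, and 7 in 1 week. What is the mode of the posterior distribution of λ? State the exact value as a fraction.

Total count: 32 + 6 + 49 + 7 = 94.
Total exposure: 5 + 1 + 5 + 1 = 12 weeks.
Posterior: α' = 3 + 94 = 97, β' = 2 + 12 = 14.
Posterior mode = (α'−1)/β' = 96/14 = 48/7.

48/7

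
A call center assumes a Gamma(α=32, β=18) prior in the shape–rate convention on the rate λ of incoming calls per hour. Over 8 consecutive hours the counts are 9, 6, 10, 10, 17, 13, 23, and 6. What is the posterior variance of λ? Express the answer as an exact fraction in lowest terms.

63/338

Total count: 9 + 6 + 10 + 10 + 17 + 13 + 23 + 6 = 94.
Total exposure: 8 hours.
Gamma(α, β) with Poisson data over total exposure Σt gives posterior Gamma(α+Σx, β+Σt) = Gamma(126, 26).
Posterior variance = α'/β'² = 126/676 = 63/338.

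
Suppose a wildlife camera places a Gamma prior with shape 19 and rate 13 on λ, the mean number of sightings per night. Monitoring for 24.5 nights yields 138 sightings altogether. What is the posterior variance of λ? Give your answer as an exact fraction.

Total count 138 over total exposure 24.5 nights.
The Gamma prior is conjugate for the Poisson rate, so λ | data ~ Gamma(19+138, 13+24.5) = Gamma(157, 75/2).
Posterior variance = α'/β'² = 157/(5625/4) = 628/5625.

628/5625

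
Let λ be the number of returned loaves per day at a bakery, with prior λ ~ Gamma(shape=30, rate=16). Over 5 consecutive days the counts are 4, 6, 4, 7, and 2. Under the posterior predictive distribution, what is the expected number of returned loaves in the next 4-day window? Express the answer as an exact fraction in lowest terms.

Total count: 4 + 6 + 4 + 7 + 2 = 23.
Total exposure: 5 days.
The Gamma prior is conjugate for the Poisson rate, so λ | data ~ Gamma(30+23, 16+5) = Gamma(53, 21).
Predictive mean over a 4-day window = T·E[λ|data] = 4·53/21 = 212/21.

212/21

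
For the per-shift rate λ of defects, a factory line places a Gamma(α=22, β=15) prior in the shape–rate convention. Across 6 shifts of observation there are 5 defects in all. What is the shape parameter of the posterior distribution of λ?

Total count 5 over total exposure 6 shifts.
By Gamma–Poisson conjugacy, the posterior is Gamma(α + Σx, β + Σt) = Gamma(22 + 5, 15 + 6) = Gamma(27, 21).

27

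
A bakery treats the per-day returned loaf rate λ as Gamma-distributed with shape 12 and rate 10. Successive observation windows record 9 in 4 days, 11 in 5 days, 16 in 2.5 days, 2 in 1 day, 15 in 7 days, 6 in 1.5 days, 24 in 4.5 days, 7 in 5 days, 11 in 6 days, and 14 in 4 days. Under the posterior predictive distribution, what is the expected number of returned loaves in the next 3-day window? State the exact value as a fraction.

762/101

Total count: 9 + 11 + 16 + 2 + 15 + 6 + 24 + 7 + 11 + 14 = 115.
Total exposure: 4 + 5 + 2.5 + 1 + 7 + 1.5 + 4.5 + 5 + 6 + 4 = 40.5 days.
The Gamma prior is conjugate for the Poisson rate, so λ | data ~ Gamma(12+115, 10+40.5) = Gamma(127, 101/2).
Predictive mean over a 3-day window = T·E[λ|data] = 3·127/(101/2) = 762/101.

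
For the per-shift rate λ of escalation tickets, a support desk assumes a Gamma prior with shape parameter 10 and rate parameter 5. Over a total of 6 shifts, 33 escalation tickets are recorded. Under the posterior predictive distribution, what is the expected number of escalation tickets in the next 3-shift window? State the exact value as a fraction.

129/11

Total count 33 over total exposure 6 shifts.
Gamma(α, β) with Poisson data over total exposure Σt gives posterior Gamma(α+Σx, β+Σt) = Gamma(43, 11).
Predictive mean over a 3-shift window = T·E[λ|data] = 3·43/11 = 129/11.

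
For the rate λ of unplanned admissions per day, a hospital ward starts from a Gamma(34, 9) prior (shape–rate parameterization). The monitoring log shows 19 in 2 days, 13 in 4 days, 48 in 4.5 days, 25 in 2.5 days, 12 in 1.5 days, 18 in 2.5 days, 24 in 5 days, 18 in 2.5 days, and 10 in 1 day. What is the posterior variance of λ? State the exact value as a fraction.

884/4761

Total count: 19 + 13 + 48 + 25 + 12 + 18 + 24 + 18 + 10 = 187.
Total exposure: 2 + 4 + 4.5 + 2.5 + 1.5 + 2.5 + 5 + 2.5 + 1 = 25.5 days.
Posterior: α' = 34 + 187 = 221, β' = 9 + 25.5 = 69/2.
Posterior variance = α'/β'² = 221/(4761/4) = 884/4761.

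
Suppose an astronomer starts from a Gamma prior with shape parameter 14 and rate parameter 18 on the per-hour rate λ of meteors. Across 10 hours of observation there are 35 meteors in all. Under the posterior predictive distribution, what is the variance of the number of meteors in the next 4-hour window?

Total count 35 over total exposure 10 hours.
Posterior: α' = 14 + 35 = 49, β' = 18 + 10 = 28.
The posterior predictive for a window of length T is Negative Binomial with variance T·α'·(β'+T)/β'² = 4·49·32/784 = 8.

8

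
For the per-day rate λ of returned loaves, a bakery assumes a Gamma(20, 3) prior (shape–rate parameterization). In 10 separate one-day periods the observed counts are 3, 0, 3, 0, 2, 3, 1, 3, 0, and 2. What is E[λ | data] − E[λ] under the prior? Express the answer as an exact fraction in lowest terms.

Total count: 3 + 0 + 3 + 0 + 2 + 3 + 1 + 3 + 0 + 2 = 17.
Total exposure: 10 days.
The Gamma prior is conjugate for the Poisson rate, so λ | data ~ Gamma(20+17, 3+10) = Gamma(37, 13).
Posterior mean = 37/13 = 37/13; prior mean = 20/3 = 20/3. Difference = 37/13 − 20/3 = -149/39.

-149/39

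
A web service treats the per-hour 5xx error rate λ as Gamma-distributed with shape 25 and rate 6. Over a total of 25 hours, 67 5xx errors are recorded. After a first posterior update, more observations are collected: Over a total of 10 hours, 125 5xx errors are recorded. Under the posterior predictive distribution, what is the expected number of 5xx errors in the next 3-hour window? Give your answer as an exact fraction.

651/41

Total count 67 over total exposure 25 hours.
After the first batch: Gamma(25 + 67, 6 + 25) = Gamma(92, 31).
Total count 125 over total exposure 10 hours.
After the second batch: Gamma(92 + 125, 31 + 10) = Gamma(217, 41).
Predictive mean over a 3-hour window = T·E[λ|data] = 3·217/41 = 651/41.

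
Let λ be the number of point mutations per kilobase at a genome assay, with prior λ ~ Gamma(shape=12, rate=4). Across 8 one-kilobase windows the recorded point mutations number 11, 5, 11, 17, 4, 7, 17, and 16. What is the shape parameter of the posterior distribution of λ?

Total count: 11 + 5 + 11 + 17 + 4 + 7 + 17 + 16 = 88.
Total exposure: 8 kilobases.
By Gamma–Poisson conjugacy, the posterior is Gamma(α + Σx, β + Σt) = Gamma(12 + 88, 4 + 8) = Gamma(100, 12).

100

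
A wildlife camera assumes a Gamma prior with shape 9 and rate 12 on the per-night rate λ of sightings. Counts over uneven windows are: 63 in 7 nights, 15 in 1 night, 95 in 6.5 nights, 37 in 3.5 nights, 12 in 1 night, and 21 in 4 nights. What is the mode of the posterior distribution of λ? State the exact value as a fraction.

Total count: 63 + 15 + 95 + 37 + 12 + 21 = 243.
Total exposure: 7 + 1 + 6.5 + 3.5 + 1 + 4 = 23 nights.
Gamma(α, β) with Poisson data over total exposure Σt gives posterior Gamma(α+Σx, β+Σt) = Gamma(252, 35).
Posterior mode = (α'−1)/β' = 251/35.

251/35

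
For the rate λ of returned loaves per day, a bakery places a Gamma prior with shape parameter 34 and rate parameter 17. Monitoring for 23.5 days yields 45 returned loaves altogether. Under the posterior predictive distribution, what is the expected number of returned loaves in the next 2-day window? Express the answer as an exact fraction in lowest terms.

Total count 45 over total exposure 23.5 days.
The Gamma prior is conjugate for the Poisson rate, so λ | data ~ Gamma(34+45, 17+23.5) = Gamma(79, 81/2).
Predictive mean over a 2-day window = T·E[λ|data] = 2·79/(81/2) = 316/81.

316/81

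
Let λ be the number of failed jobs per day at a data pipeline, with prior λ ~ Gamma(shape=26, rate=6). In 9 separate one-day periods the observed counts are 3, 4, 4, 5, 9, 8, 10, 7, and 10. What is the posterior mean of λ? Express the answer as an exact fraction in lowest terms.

Total count: 3 + 4 + 4 + 5 + 9 + 8 + 10 + 7 + 10 = 60.
Total exposure: 9 days.
Conjugate update: add total count to the shape and total exposure to the rate, giving Gamma(86, 15).
Posterior mean = α'/β' = 86/15.

86/15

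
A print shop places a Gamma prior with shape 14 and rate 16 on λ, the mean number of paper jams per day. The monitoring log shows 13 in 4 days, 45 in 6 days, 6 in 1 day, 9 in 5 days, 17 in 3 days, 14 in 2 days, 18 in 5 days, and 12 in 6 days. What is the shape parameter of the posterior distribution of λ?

148

Total count: 13 + 45 + 6 + 9 + 17 + 14 + 18 + 12 = 134.
Total exposure: 4 + 6 + 1 + 5 + 3 + 2 + 5 + 6 = 32 days.
The Gamma prior is conjugate for the Poisson rate, so λ | data ~ Gamma(14+134, 16+32) = Gamma(148, 48).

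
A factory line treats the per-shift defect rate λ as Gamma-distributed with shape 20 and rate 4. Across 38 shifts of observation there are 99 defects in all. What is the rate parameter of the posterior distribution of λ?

42

Total count 99 over total exposure 38 shifts.
Gamma(α, β) with Poisson data over total exposure Σt gives posterior Gamma(α+Σx, β+Σt) = Gamma(119, 42).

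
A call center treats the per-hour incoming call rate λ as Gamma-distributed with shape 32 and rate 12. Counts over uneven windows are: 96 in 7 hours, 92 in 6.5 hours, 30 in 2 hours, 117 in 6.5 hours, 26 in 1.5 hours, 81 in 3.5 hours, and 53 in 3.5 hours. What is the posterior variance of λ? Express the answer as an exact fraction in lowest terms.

Total count: 96 + 92 + 30 + 117 + 26 + 81 + 53 = 495.
Total exposure: 7 + 6.5 + 2 + 6.5 + 1.5 + 3.5 + 3.5 = 30.5 hours.
Posterior: α' = 32 + 495 = 527, β' = 12 + 30.5 = 85/2.
Posterior variance = α'/β'² = 527/(7225/4) = 124/425.

124/425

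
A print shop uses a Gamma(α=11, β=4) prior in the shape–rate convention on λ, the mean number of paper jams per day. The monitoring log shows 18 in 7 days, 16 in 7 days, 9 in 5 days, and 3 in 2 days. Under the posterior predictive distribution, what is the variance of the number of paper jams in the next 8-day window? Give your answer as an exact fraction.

15048/625

Total count: 18 + 16 + 9 + 3 = 46.
Total exposure: 7 + 7 + 5 + 2 = 21 days.
Posterior: α' = 11 + 46 = 57, β' = 4 + 21 = 25.
The posterior predictive for a window of length T is Negative Binomial with variance T·α'·(β'+T)/β'² = 8·57·33/625 = 15048/625.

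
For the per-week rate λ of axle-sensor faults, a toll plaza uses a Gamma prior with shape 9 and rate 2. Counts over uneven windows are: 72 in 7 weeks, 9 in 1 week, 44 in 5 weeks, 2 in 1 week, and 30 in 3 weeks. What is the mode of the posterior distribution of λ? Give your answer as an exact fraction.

Total count: 72 + 9 + 44 + 2 + 30 = 157.
Total exposure: 7 + 1 + 5 + 1 + 3 = 17 weeks.
Gamma(α, β) with Poisson data over total exposure Σt gives posterior Gamma(α+Σx, β+Σt) = Gamma(166, 19).
Posterior mode = (α'−1)/β' = 165/19.

165/19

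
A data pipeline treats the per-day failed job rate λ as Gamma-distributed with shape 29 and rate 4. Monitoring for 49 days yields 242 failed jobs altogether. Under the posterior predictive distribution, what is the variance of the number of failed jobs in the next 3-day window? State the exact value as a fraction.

45528/2809

Total count 242 over total exposure 49 days.
Conjugate update: add total count to the shape and total exposure to the rate, giving Gamma(271, 53).
The posterior predictive for a window of length T is Negative Binomial with variance T·α'·(β'+T)/β'² = 3·271·56/2809 = 45528/2809.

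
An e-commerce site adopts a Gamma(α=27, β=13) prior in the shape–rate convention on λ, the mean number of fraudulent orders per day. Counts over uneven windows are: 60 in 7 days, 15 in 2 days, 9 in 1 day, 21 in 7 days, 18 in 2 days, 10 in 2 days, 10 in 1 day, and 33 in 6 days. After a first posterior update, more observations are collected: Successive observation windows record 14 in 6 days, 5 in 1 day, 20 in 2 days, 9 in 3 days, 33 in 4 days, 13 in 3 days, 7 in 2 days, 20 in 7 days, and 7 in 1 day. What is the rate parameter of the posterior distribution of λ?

70

Total count: 60 + 15 + 9 + 21 + 18 + 10 + 10 + 33 = 176.
Total exposure: 7 + 2 + 1 + 7 + 2 + 2 + 1 + 6 = 28 days.
After the first batch: Gamma(27 + 176, 13 + 28) = Gamma(203, 41).
Total count: 14 + 5 + 20 + 9 + 33 + 13 + 7 + 20 + 7 = 128.
Total exposure: 6 + 1 + 2 + 3 + 4 + 3 + 2 + 7 + 1 = 29 days.
After the second batch: Gamma(203 + 128, 41 + 29) = Gamma(331, 70).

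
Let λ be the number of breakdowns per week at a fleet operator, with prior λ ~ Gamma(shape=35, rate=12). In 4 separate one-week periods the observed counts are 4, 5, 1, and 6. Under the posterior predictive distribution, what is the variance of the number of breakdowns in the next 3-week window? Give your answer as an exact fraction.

2907/256

Total count: 4 + 5 + 1 + 6 = 16.
Total exposure: 4 weeks.
Posterior: α' = 35 + 16 = 51, β' = 12 + 4 = 16.
The posterior predictive for a window of length T is Negative Binomial with variance T·α'·(β'+T)/β'² = 3·51·19/256 = 2907/256.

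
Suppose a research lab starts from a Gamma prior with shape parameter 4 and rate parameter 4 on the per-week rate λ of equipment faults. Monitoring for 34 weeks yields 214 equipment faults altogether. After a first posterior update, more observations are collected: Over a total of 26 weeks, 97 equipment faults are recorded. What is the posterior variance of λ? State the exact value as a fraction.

Total count 214 over total exposure 34 weeks.
After the first batch: Gamma(4 + 214, 4 + 34) = Gamma(218, 38).
Total count 97 over total exposure 26 weeks.
After the second batch: Gamma(218 + 97, 38 + 26) = Gamma(315, 64).
Posterior variance = α'/β'² = 315/4096.

315/4096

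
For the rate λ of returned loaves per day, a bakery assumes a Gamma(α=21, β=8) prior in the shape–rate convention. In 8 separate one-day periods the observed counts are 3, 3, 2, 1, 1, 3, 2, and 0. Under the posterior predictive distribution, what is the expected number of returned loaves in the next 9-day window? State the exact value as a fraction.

81/4

Total count: 3 + 3 + 2 + 1 + 1 + 3 + 2 + 0 = 15.
Total exposure: 8 days.
Conjugate update: add total count to the shape and total exposure to the rate, giving Gamma(36, 16).
Predictive mean over a 9-day window = T·E[λ|data] = 9·36/16 = 81/4.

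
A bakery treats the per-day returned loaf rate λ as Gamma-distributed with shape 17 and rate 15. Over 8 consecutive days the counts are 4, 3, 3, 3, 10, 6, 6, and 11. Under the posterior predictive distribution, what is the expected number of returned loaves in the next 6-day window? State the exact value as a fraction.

378/23

Total count: 4 + 3 + 3 + 3 + 10 + 6 + 6 + 11 = 46.
Total exposure: 8 days.
By Gamma–Poisson conjugacy, the posterior is Gamma(α + Σx, β + Σt) = Gamma(17 + 46, 15 + 8) = Gamma(63, 23).
Predictive mean over a 6-day window = T·E[λ|data] = 6·63/23 = 378/23.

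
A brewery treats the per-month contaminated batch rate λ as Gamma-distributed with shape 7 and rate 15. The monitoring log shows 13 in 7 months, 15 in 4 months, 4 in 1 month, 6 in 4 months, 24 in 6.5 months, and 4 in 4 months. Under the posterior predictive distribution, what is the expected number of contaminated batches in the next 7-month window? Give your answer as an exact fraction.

Total count: 13 + 15 + 4 + 6 + 24 + 4 = 66.
Total exposure: 7 + 4 + 1 + 4 + 6.5 + 4 = 26.5 months.
Posterior: α' = 7 + 66 = 73, β' = 15 + 26.5 = 83/2.
Predictive mean over a 7-month window = T·E[λ|data] = 7·73/(83/2) = 1022/83.

1022/83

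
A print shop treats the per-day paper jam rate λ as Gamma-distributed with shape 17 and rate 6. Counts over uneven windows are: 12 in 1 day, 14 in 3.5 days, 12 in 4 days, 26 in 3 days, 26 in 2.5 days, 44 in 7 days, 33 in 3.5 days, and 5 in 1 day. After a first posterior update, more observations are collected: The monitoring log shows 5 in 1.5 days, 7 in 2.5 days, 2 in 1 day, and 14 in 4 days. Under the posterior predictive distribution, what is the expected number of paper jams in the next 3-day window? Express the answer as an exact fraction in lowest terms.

434/27

Total count: 12 + 14 + 12 + 26 + 26 + 44 + 33 + 5 = 172.
Total exposure: 1 + 3.5 + 4 + 3 + 2.5 + 7 + 3.5 + 1 = 25.5 days.
After the first batch: Gamma(17 + 172, 6 + 25.5) = Gamma(189, 63/2).
Total count: 5 + 7 + 2 + 14 = 28.
Total exposure: 1.5 + 2.5 + 1 + 4 = 9 days.
After the second batch: Gamma(189 + 28, 63/2 + 9) = Gamma(217, 81/2).
Predictive mean over a 3-day window = T·E[λ|data] = 3·217/(81/2) = 434/27.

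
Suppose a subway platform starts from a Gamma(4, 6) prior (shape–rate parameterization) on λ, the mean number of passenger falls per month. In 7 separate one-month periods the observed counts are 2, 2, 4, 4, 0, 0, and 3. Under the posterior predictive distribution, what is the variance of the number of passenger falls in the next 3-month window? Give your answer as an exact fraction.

Total count: 2 + 2 + 4 + 4 + 0 + 0 + 3 = 15.
Total exposure: 7 months.
The Gamma prior is conjugate for the Poisson rate, so λ | data ~ Gamma(4+15, 6+7) = Gamma(19, 13).
The posterior predictive for a window of length T is Negative Binomial with variance T·α'·(β'+T)/β'² = 3·19·16/169 = 912/169.

912/169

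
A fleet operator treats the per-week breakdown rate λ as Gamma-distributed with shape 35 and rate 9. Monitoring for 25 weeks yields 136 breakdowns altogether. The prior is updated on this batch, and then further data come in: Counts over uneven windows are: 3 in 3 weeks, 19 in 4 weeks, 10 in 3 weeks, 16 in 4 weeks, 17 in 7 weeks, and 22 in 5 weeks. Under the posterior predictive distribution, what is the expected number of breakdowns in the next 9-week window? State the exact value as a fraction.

Total count 136 over total exposure 25 weeks.
After the first batch: Gamma(35 + 136, 9 + 25) = Gamma(171, 34).
Total count: 3 + 19 + 10 + 16 + 17 + 22 = 87.
Total exposure: 3 + 4 + 3 + 4 + 7 + 5 = 26 weeks.
After the second batch: Gamma(171 + 87, 34 + 26) = Gamma(258, 60).
Predictive mean over a 9-week window = T·E[λ|data] = 9·258/60 = 387/10.

387/10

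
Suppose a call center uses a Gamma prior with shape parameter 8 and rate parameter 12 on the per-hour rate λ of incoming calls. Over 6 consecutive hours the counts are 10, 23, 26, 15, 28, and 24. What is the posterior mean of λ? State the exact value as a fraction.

67/9

Total count: 10 + 23 + 26 + 15 + 28 + 24 = 126.
Total exposure: 6 hours.
Posterior: α' = 8 + 126 = 134, β' = 12 + 6 = 18.
Posterior mean = α'/β' = 134/18 = 67/9.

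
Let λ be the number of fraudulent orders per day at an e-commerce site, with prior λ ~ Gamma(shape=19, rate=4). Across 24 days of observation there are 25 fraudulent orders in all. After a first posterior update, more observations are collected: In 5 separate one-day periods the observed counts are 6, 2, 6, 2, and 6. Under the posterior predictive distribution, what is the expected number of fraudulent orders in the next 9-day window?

18

Total count 25 over total exposure 24 days.
After the first batch: Gamma(19 + 25, 4 + 24) = Gamma(44, 28).
Total count: 6 + 2 + 6 + 2 + 6 = 22.
Total exposure: 5 days.
After the second batch: Gamma(44 + 22, 28 + 5) = Gamma(66, 33).
Predictive mean over a 9-day window = T·E[λ|data] = 9·66/33 = 18.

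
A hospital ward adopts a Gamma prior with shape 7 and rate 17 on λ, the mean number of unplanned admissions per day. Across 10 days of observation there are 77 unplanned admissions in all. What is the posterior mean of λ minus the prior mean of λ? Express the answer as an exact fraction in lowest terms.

Total count 77 over total exposure 10 days.
Gamma(α, β) with Poisson data over total exposure Σt gives posterior Gamma(α+Σx, β+Σt) = Gamma(84, 27).
Posterior mean = 84/27 = 28/9; prior mean = 7/17 = 7/17. Difference = 28/9 − 7/17 = 413/153.

413/153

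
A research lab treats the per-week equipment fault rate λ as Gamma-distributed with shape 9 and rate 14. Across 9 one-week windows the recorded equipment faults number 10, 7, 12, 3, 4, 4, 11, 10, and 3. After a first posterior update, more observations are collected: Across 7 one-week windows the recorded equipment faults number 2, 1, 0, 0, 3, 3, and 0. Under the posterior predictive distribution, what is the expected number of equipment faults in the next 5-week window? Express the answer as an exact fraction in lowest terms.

Total count: 10 + 7 + 12 + 3 + 4 + 4 + 11 + 10 + 3 = 64.
Total exposure: 9 weeks.
After the first batch: Gamma(9 + 64, 14 + 9) = Gamma(73, 23).
Total count: 2 + 1 + 0 + 0 + 3 + 3 + 0 = 9.
Total exposure: 7 weeks.
After the second batch: Gamma(73 + 9, 23 + 7) = Gamma(82, 30).
Predictive mean over a 5-week window = T·E[λ|data] = 5·82/30 = 41/3.

41/3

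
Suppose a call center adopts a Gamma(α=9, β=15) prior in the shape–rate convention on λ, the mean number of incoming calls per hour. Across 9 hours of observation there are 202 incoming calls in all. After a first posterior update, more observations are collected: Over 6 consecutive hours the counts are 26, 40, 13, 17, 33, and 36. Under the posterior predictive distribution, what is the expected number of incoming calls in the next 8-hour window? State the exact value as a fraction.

Total count 202 over total exposure 9 hours.
After the first batch: Gamma(9 + 202, 15 + 9) = Gamma(211, 24).
Total count: 26 + 40 + 13 + 17 + 33 + 36 = 165.
Total exposure: 6 hours.
After the second batch: Gamma(211 + 165, 24 + 6) = Gamma(376, 30).
Predictive mean over an 8-hour window = T·E[λ|data] = 8·376/30 = 1504/15.

1504/15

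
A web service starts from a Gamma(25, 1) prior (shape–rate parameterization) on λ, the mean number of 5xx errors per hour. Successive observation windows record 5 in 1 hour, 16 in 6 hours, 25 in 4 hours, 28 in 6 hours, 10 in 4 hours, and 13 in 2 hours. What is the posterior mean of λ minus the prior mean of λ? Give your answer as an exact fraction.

Total count: 5 + 16 + 25 + 28 + 10 + 13 = 97.
Total exposure: 1 + 6 + 4 + 6 + 4 + 2 = 23 hours.
Conjugate update: add total count to the shape and total exposure to the rate, giving Gamma(122, 24).
Posterior mean = 122/24 = 61/12; prior mean = 25/1 = 25. Difference = 61/12 − 25 = -239/12.

-239/12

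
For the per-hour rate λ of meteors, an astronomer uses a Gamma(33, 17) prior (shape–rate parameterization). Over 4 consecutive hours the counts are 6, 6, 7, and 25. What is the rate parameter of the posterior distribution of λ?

Total count: 6 + 6 + 7 + 25 = 44.
Total exposure: 4 hours.
Posterior: α' = 33 + 44 = 77, β' = 17 + 4 = 21.

21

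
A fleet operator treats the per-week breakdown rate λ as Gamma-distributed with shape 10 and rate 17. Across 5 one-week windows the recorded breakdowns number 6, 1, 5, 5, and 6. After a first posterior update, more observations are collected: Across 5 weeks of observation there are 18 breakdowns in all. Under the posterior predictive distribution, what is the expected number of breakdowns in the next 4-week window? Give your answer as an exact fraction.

68/9

Total count: 6 + 1 + 5 + 5 + 6 = 23.
Total exposure: 5 weeks.
After the first batch: Gamma(10 + 23, 17 + 5) = Gamma(33, 22).
Total count 18 over total exposure 5 weeks.
After the second batch: Gamma(33 + 18, 22 + 5) = Gamma(51, 27).
Predictive mean over a 4-week window = T·E[λ|data] = 4·51/27 = 68/9.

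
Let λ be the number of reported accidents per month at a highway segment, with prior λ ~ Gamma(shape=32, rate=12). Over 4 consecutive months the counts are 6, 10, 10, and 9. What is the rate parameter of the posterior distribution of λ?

16

Total count: 6 + 10 + 10 + 9 = 35.
Total exposure: 4 months.
The Gamma prior is conjugate for the Poisson rate, so λ | data ~ Gamma(32+35, 12+4) = Gamma(67, 16).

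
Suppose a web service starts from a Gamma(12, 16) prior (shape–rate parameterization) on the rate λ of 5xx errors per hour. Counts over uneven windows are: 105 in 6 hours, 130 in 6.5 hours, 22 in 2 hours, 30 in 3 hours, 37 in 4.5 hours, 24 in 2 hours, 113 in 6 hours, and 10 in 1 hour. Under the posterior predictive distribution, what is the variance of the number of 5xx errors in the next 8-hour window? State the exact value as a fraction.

212520/2209

Total count: 105 + 130 + 22 + 30 + 37 + 24 + 113 + 10 = 471.
Total exposure: 6 + 6.5 + 2 + 3 + 4.5 + 2 + 6 + 1 = 31 hours.
Conjugate update: add total count to the shape and total exposure to the rate, giving Gamma(483, 47).
The posterior predictive for a window of length T is Negative Binomial with variance T·α'·(β'+T)/β'² = 8·483·55/2209 = 212520/2209.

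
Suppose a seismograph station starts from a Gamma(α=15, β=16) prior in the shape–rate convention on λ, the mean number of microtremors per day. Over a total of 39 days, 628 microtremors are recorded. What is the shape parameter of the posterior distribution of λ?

643

Total count 628 over total exposure 39 days.
Posterior: α' = 15 + 628 = 643, β' = 16 + 39 = 55.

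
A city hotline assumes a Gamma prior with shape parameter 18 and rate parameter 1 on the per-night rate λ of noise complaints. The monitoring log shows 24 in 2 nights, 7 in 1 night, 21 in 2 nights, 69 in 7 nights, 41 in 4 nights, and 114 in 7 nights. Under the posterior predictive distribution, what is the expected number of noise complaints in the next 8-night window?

98

Total count: 24 + 7 + 21 + 69 + 41 + 114 = 276.
Total exposure: 2 + 1 + 2 + 7 + 4 + 7 = 23 nights.
Gamma(α, β) with Poisson data over total exposure Σt gives posterior Gamma(α+Σx, β+Σt) = Gamma(294, 24).
Predictive mean over an 8-night window = T·E[λ|data] = 8·294/24 = 98.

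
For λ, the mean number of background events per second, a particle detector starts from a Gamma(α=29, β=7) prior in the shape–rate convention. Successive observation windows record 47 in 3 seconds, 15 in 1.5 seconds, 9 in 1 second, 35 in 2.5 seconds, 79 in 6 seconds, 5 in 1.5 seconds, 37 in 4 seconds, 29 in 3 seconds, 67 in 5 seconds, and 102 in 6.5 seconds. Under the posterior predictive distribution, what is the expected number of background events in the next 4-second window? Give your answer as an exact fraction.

Total count: 47 + 15 + 9 + 35 + 79 + 5 + 37 + 29 + 67 + 102 = 425.
Total exposure: 3 + 1.5 + 1 + 2.5 + 6 + 1.5 + 4 + 3 + 5 + 6.5 = 34 seconds.
Gamma(α, β) with Poisson data over total exposure Σt gives posterior Gamma(α+Σx, β+Σt) = Gamma(454, 41).
Predictive mean over a 4-second window = T·E[λ|data] = 4·454/41 = 1816/41.

1816/41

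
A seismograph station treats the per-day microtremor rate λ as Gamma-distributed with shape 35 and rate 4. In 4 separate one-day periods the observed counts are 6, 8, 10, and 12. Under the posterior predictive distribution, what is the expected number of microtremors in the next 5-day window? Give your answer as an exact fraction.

Total count: 6 + 8 + 10 + 12 = 36.
Total exposure: 4 days.
Posterior: α' = 35 + 36 = 71, β' = 4 + 4 = 8.
Predictive mean over a 5-day window = T·E[λ|data] = 5·71/8 = 355/8.

355/8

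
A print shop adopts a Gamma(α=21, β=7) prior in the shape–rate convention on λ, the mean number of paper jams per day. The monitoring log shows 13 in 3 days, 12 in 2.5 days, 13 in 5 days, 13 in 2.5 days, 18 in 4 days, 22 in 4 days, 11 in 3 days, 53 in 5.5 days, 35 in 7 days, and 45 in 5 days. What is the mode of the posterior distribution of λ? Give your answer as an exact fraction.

510/97

Total count: 13 + 12 + 13 + 13 + 18 + 22 + 11 + 53 + 35 + 45 = 235.
Total exposure: 3 + 2.5 + 5 + 2.5 + 4 + 4 + 3 + 5.5 + 7 + 5 = 41.5 days.
Posterior: α' = 21 + 235 = 256, β' = 7 + 41.5 = 97/2.
Posterior mode = (α'−1)/β' = 255/(97/2) = 510/97.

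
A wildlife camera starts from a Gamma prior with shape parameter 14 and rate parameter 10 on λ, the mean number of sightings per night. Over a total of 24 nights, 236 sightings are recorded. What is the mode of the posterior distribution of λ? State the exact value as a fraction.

249/34

Total count 236 over total exposure 24 nights.
By Gamma–Poisson conjugacy, the posterior is Gamma(α + Σx, β + Σt) = Gamma(14 + 236, 10 + 24) = Gamma(250, 34).
Posterior mode = (α'−1)/β' = 249/34.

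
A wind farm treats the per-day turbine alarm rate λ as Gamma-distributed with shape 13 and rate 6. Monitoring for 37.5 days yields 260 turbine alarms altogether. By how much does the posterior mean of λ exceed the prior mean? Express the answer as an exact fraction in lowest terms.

715/174

Total count 260 over total exposure 37.5 days.
By Gamma–Poisson conjugacy, the posterior is Gamma(α + Σx, β + Σt) = Gamma(13 + 260, 6 + 37.5) = Gamma(273, 87/2).
Posterior mean = 273/(87/2) = 182/29; prior mean = 13/6 = 13/6. Difference = 182/29 − 13/6 = 715/174.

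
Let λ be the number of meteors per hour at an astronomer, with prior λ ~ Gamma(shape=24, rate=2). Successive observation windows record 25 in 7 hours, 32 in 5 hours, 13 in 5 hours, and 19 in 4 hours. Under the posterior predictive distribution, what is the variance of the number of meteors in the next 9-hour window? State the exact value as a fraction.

32544/529

Total count: 25 + 32 + 13 + 19 = 89.
Total exposure: 7 + 5 + 5 + 4 = 21 hours.
Posterior: α' = 24 + 89 = 113, β' = 2 + 21 = 23.
The posterior predictive for a window of length T is Negative Binomial with variance T·α'·(β'+T)/β'² = 9·113·32/529 = 32544/529.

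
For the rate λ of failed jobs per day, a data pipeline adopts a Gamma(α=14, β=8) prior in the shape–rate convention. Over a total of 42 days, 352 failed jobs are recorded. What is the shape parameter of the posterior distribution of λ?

366

Total count 352 over total exposure 42 days.
Gamma(α, β) with Poisson data over total exposure Σt gives posterior Gamma(α+Σx, β+Σt) = Gamma(366, 50).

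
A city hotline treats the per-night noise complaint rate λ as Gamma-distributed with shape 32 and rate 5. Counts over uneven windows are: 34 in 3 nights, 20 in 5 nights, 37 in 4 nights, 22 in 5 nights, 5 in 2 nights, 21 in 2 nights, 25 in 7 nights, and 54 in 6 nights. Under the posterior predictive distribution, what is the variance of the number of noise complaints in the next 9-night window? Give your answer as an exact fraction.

Total count: 34 + 20 + 37 + 22 + 5 + 21 + 25 + 54 = 218.
Total exposure: 3 + 5 + 4 + 5 + 2 + 2 + 7 + 6 = 34 nights.
The Gamma prior is conjugate for the Poisson rate, so λ | data ~ Gamma(32+218, 5+34) = Gamma(250, 39).
The posterior predictive for a window of length T is Negative Binomial with variance T·α'·(β'+T)/β'² = 9·250·48/1521 = 12000/169.

12000/169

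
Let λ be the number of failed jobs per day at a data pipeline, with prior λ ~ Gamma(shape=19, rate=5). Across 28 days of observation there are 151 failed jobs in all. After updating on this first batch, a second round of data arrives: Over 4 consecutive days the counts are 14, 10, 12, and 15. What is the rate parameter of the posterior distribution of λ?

37

Total count 151 over total exposure 28 days.
After the first batch: Gamma(19 + 151, 5 + 28) = Gamma(170, 33).
Total count: 14 + 10 + 12 + 15 = 51.
Total exposure: 4 days.
After the second batch: Gamma(170 + 51, 33 + 4) = Gamma(221, 37).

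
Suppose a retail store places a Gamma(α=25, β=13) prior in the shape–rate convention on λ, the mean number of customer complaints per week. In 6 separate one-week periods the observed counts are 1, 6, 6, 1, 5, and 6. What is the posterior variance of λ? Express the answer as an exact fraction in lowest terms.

Total count: 1 + 6 + 6 + 1 + 5 + 6 = 25.
Total exposure: 6 weeks.
Gamma(α, β) with Poisson data over total exposure Σt gives posterior Gamma(α+Σx, β+Σt) = Gamma(50, 19).
Posterior variance = α'/β'² = 50/361.

50/361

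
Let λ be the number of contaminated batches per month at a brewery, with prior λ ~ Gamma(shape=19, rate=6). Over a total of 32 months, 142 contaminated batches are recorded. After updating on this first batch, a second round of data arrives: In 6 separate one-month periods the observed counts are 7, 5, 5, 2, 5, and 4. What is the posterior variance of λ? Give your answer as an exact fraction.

189/1936

Total count 142 over total exposure 32 months.
After the first batch: Gamma(19 + 142, 6 + 32) = Gamma(161, 38).
Total count: 7 + 5 + 5 + 2 + 5 + 4 = 28.
Total exposure: 6 months.
After the second batch: Gamma(161 + 28, 38 + 6) = Gamma(189, 44).
Posterior variance = α'/β'² = 189/1936.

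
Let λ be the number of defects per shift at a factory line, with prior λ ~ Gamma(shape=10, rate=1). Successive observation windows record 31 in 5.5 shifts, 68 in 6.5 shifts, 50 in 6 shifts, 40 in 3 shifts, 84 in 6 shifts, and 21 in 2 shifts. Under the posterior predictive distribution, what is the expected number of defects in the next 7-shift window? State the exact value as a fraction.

1064/15

Total count: 31 + 68 + 50 + 40 + 84 + 21 = 294.
Total exposure: 5.5 + 6.5 + 6 + 3 + 6 + 2 = 29 shifts.
The Gamma prior is conjugate for the Poisson rate, so λ | data ~ Gamma(10+294, 1+29) = Gamma(304, 30).
Predictive mean over a 7-shift window = T·E[λ|data] = 7·304/30 = 1064/15.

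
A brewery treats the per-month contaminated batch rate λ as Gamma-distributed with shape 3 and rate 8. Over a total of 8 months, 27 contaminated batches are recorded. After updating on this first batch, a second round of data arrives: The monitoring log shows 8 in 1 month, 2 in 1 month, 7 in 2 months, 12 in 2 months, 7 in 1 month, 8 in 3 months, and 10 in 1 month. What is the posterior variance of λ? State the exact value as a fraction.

28/243

Total count 27 over total exposure 8 months.
After the first batch: Gamma(3 + 27, 8 + 8) = Gamma(30, 16).
Total count: 8 + 2 + 7 + 12 + 7 + 8 + 10 = 54.
Total exposure: 1 + 1 + 2 + 2 + 1 + 3 + 1 = 11 months.
After the second batch: Gamma(30 + 54, 16 + 11) = Gamma(84, 27).
Posterior variance = α'/β'² = 84/729 = 28/243.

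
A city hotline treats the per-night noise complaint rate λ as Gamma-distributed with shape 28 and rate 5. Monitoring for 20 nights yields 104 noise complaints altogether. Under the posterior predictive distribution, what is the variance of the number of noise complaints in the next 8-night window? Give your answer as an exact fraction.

34848/625

Total count 104 over total exposure 20 nights.
By Gamma–Poisson conjugacy, the posterior is Gamma(α + Σx, β + Σt) = Gamma(28 + 104, 5 + 20) = Gamma(132, 25).
The posterior predictive for a window of length T is Negative Binomial with variance T·α'·(β'+T)/β'² = 8·132·33/625 = 34848/625.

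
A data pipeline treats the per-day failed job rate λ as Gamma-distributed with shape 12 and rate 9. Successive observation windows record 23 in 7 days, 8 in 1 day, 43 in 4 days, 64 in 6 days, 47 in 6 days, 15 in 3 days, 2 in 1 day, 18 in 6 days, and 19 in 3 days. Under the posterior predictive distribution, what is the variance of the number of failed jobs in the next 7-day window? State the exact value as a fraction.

93121/2116

Total count: 23 + 8 + 43 + 64 + 47 + 15 + 2 + 18 + 19 = 239.
Total exposure: 7 + 1 + 4 + 6 + 6 + 3 + 1 + 6 + 3 = 37 days.
Conjugate update: add total count to the shape and total exposure to the rate, giving Gamma(251, 46).
The posterior predictive for a window of length T is Negative Binomial with variance T·α'·(β'+T)/β'² = 7·251·53/2116 = 93121/2116.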